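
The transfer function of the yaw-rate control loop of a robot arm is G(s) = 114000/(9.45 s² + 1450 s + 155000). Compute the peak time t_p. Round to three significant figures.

t_p ≈ 0.0306 s

Dividing through by 9.45: denominator becomes s² + 153.4 s + 16400.
So ω_n = √16400 = 128 rad/s and ζ = 153.4/(2·128) = 0.599.
ω_d = ω_n√(1−ζ²) = 103 rad/s. t_p = π/ω_d = 0.0306 s.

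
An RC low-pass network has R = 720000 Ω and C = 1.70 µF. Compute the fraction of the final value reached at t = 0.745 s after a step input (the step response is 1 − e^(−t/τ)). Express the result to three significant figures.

τ = RC = 720000 × 1.70 µF = 1.22 s.
y(t)/y_∞ = 1 − e^(−t/τ) = 1 − e^(−0.745/1.22) = 1 − e^(−0.609) = 0.456.

y/y_∞ ≈ 0.456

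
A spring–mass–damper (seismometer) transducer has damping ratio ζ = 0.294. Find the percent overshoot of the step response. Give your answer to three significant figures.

%OS ≈ 38.0%

For an underdamped second-order system, %OS = 100·exp(−πζ/√(1−ζ²)).
πζ/√(1−ζ²) = π·0.294/√(1−0.0864) = 0.9663, so %OS = 100·e^(−0.9663) = 38.0%.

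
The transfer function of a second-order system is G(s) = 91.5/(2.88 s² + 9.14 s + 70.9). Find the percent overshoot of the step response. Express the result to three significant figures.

Dividing through by 2.88: denominator becomes s² + 3.174 s + 24.62.
So ω_n = √24.62 = 4.96 rad/s and ζ = 3.174/(2·4.96) = 0.320.
Overshoot: exp(−π·0.320/√(1−0.320²)) = 0.346, i.e. 34.6%.

%OS ≈ 34.6%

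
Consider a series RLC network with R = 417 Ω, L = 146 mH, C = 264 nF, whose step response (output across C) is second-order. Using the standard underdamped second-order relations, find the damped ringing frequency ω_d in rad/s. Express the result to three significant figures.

ω_d ≈ 4890 rad/s

For a series RLC circuit (capacitor voltage as output), ω_n = 1/√(LC) = 1/√(146 mH · 264 nF) = 5090 rad/s.
ζ = (R/2)·√(C/L) = (417/2)·√(264 nF/146 mH) = 0.280.
The damped frequency ω_d = ω_n√(1−ζ²) = 4890 rad/s.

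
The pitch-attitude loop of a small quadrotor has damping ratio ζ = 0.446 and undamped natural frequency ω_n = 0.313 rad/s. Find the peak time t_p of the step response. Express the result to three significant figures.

t_p ≈ 11.2 s

The damped frequency is ω_d = ω_n√(1−ζ²) = 0.313·√(1−0.199) = 0.280 rad/s.
Peak time t_p = π/ω_d = π/0.280 = 11.2 s.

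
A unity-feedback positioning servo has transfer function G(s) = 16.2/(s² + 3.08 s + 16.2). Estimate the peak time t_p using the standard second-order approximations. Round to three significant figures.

Comparing the denominator to s² + 2ζω_n s + ω_n²: ω_n = √16.2 = 4.02 rad/s, and 2ζω_n = 3.08 so ζ = 3.08/(2·4.02) = 0.383.
The damped frequency ω_d = ω_n√(1−ζ²) = 3.72 rad/s. Then t_p = π/ω_d = 0.845 s.

t_p ≈ 0.845 s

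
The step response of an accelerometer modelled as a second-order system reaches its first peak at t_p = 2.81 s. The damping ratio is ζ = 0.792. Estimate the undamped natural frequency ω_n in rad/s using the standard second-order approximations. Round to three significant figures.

Peak time t_p = π/ω_d, so ω_d = π/t_p = π/2.81 = 1.12 rad/s.
ω_n = ω_d/√(1−ζ²) = 1.12/√0.373 = 1.83 rad/s.

ω_n ≈ 1.83 rad/s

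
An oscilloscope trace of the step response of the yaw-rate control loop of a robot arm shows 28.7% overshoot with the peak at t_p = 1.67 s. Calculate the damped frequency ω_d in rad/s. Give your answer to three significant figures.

ω_d ≈ 1.88 rad/s

t_p = π/ω_d, so ω_d = π/1.67 = 1.88 rad/s.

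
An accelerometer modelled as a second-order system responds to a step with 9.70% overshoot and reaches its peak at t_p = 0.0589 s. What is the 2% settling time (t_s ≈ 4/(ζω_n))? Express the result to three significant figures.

t_s ≈ 0.101 s

From the overshoot, ζ = −ln(OS)/√(π²+ln²(OS)) = 0.596.
t_p = π/ω_d ⇒ ω_d = 53.3 rad/s; then ω_n = ω_d/√(1−ζ²) = 66.4 rad/s.
t_s ≈ 4/(ζω_n) = 4/(0.596·66.4) = 0.101 s.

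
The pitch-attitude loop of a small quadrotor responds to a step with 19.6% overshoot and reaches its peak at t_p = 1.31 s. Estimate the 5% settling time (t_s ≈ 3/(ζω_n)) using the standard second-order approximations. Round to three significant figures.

t_s ≈ 2.41 s

From the overshoot, ζ = −ln(OS)/√(π²+ln²(OS)) = 0.460.
t_p = π/ω_d ⇒ ω_d = 2.40 rad/s; then ω_n = ω_d/√(1−ζ²) = 2.70 rad/s.
t_s ≈ 3/(ζω_n) = 3/(0.460·2.70) = 2.41 s.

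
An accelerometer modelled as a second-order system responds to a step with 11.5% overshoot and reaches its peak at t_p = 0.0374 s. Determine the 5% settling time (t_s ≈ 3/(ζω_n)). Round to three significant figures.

t_s ≈ 0.0519 s

ζ from %OS: ζ = |ln 0.115|/√(π²+ln²0.115) = 0.567.
t_p = π/ω_d ⇒ ω_d = 84.0 rad/s; then ω_n = ω_d/√(1−ζ²) = 102 rad/s.
t_s ≈ 3/(ζω_n) = 3/(0.567·102) = 0.0519 s.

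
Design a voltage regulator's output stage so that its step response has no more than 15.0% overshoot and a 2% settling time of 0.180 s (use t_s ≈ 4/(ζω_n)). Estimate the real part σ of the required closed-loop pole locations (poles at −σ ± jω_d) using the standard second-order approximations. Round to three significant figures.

σ ≈ 22.2

The settling-time spec alone fixes σ = ζω_n = 4/t_s = 4/0.180 = 22.2.
(Overshoot then fixes ζ = 0.517 and hence ω_d = σ·√(1−ζ²)/ζ = 36.8 rad/s.)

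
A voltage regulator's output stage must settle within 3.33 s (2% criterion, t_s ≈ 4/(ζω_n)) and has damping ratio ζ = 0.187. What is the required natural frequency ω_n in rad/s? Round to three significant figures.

Rearranging t_s ≈ 4/(ζω_n) gives ω_n = 4/(ζ·t_s) = 4/(0.187 × 3.33) = 6.42 rad/s.

ω_n ≈ 6.42 rad/s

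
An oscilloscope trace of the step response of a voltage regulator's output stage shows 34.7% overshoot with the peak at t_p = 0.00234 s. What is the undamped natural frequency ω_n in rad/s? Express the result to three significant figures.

The overshoot fixes ζ = −ln(OS)/√(π²+ln²(OS)) = 0.319.
t_p = π/ω_d ⇒ ω_d = 1340 rad/s; then ω_n = ω_d/√(1−ζ²) = 1420 rad/s.

ω_n ≈ 1420 rad/s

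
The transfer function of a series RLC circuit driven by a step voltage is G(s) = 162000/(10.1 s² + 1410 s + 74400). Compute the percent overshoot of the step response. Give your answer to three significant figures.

Dividing through by 10.1: denominator becomes s² + 139.6 s + 7366.
So ω_n = √7366 = 85.8 rad/s and ζ = 139.6/(2·85.8) = 0.813.
%OS = 100 e^{−πζ/√(1−ζ²)} with ζ = 0.813 gives 1.24%.

%OS ≈ 1.24%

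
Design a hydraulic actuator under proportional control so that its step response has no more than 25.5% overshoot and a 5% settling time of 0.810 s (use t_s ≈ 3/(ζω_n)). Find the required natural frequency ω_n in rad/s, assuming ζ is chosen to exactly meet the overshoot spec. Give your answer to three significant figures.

ω_n ≈ 9.29 rad/s

ζ = −ln(OS)/√(π² + (ln OS)²). With OS = 0.255, ln OS = −1.366 and ζ = 1.366/3.426 = 0.399.
Then ω_n = 3/(ζ t_s) = 3/(0.399 × 0.810) = 9.29 rad/s.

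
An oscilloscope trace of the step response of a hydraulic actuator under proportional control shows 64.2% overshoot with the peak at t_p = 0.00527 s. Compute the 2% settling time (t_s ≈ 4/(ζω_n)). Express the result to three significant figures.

From the overshoot, ζ = −ln(OS)/√(π²+ln²(OS)) = 0.140.
t_p = π/ω_d ⇒ ω_d = 596 rad/s; then ω_n = ω_d/√(1−ζ²) = 602 rad/s.
t_s ≈ 4/(ζω_n) = 4/(0.140·602) = 0.0476 s.

t_s ≈ 0.0476 s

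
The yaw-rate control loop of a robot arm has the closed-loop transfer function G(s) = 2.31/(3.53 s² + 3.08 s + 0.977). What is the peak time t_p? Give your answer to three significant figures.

Dividing through by 3.53: denominator becomes s² + 0.8725 s + 0.2768.
So ω_n = √0.2768 = 0.526 rad/s and ζ = 0.8725/(2·0.526) = 0.829.
ω_d = 0.526·√(1 − 0.829²) = 0.294 rad/s. t_p = π/ω_d = 10.7 s.

t_p ≈ 10.7 s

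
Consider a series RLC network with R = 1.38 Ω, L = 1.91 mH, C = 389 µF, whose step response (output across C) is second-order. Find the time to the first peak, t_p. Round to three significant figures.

For a series RLC circuit (capacitor voltage as output), ω_n = 1/√(LC) = 1/√(1.91 mH · 389 µF) = 1160 rad/s.
ζ = (R/2)·√(C/L) = (1.38/2)·√(389 µF/1.91 mH) = 0.311.
The damped frequency ω_d = ω_n√(1−ζ²) = 1100 rad/s. t_p = π/ω_d = 0.00285 s.

t_p ≈ 0.00285 s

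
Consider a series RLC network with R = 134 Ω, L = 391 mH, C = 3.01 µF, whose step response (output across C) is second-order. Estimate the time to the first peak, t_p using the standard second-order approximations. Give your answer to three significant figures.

For a series RLC circuit (capacitor voltage as output), ω_n = 1/√(LC) = 1/√(391 mH · 3.01 µF) = 922 rad/s.
ζ = (R/2)·√(C/L) = (134/2)·√(3.01 µF/391 mH) = 0.186.
The damped frequency ω_d = ω_n√(1−ζ²) = 906 rad/s. t_p = π/ω_d = 0.00347 s.

t_p ≈ 0.00347 s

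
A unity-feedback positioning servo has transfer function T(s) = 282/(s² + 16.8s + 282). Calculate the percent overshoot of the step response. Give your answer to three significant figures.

%OS ≈ 16.3%

ω_n = √282 = 16.8 rad/s; ζ = 16.8/(2·16.8) = 0.500.
%OS = 100·exp(−πζ/√(1−ζ²)) = 16.3%.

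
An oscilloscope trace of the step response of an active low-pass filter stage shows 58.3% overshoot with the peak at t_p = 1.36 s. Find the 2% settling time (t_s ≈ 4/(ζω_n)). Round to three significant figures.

From the overshoot, ζ = −ln(OS)/√(π²+ln²(OS)) = 0.169.
From t_p = π/ω_d, ω_d = π/1.36 = 2.31 rad/s, so ω_n = ω_d/√(1−ζ²) = 2.34 rad/s.
t_s ≈ 4/(ζω_n) = 4/(0.169·2.34) = 10.1 s.

t_s ≈ 10.1 s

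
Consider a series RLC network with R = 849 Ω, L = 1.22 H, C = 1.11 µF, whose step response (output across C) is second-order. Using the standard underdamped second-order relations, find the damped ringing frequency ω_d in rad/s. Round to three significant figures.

ω_d ≈ 786 rad/s

For a series RLC circuit (capacitor voltage as output), ω_n = 1/√(LC) = 1/√(1.22 H · 1.11 µF) = 859 rad/s.
ζ = (R/2)·√(C/L) = (849/2)·√(1.11 µF/1.22 H) = 0.405.
The damped frequency ω_d = ω_n√(1−ζ²) = 786 rad/s.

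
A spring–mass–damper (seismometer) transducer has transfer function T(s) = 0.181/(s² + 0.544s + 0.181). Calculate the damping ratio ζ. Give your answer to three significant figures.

ζ ≈ 0.639

Matching coefficients with s² + 2ζω_n s + ω_n² gives ω_n² = 0.181 ⇒ ω_n = 0.425 rad/s, and ζ = 0.544/(2ω_n) = 0.639.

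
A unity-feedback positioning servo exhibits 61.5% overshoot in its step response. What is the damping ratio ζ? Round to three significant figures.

ζ ≈ 0.153

From %OS = 100·exp(−πζ/√(1−ζ²)), invert to get ζ = −ln(OS)/√(π² + ln²(OS)) with OS = 0.615.
−ln 0.615 = 0.4861, so ζ = 0.4861/√(π² + 0.2363) = 0.153.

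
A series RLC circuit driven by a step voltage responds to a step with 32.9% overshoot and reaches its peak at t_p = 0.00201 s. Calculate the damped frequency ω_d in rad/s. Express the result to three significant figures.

ω_d ≈ 1560 rad/s

t_p = π/ω_d, so ω_d = π/0.00201 = 1560 rad/s.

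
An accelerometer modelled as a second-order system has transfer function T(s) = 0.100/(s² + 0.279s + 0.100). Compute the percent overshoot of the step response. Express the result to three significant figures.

Matching coefficients with s² + 2ζω_n s + ω_n² gives ω_n² = 0.100 ⇒ ω_n = 0.316 rad/s, and ζ = 0.279/(2ω_n) = 0.441.
Overshoot: exp(−π·0.441/√(1−0.441²)) = 0.213, i.e. 21.3%.

%OS ≈ 21.3%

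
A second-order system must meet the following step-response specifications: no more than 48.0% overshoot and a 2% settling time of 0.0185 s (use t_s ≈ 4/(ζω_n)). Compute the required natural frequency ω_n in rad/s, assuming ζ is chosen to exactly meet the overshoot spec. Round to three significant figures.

Inverting the overshoot relation: ζ = |ln 0.480|/√(π² + ln²0.480) = 0.228.
Then ω_n = 4/(ζ t_s) = 4/(0.228 × 0.0185) = 950 rad/s.

ω_n ≈ 950 rad/s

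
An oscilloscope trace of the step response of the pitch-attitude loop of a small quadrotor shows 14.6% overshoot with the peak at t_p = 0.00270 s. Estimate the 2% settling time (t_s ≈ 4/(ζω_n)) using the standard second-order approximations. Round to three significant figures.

t_s ≈ 0.00561 s

From the overshoot, ζ = −ln(OS)/√(π²+ln²(OS)) = 0.522.
t_p = π/ω_d ⇒ ω_d = 1160 rad/s; then ω_n = ω_d/√(1−ζ²) = 1360 rad/s.
t_s ≈ 4/(ζω_n) = 4/(0.522·1360) = 0.00561 s.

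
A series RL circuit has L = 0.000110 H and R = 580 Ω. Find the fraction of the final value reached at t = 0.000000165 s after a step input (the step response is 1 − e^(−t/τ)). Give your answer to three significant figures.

y/y_∞ ≈ 0.581

τ = L/R = 0.000110/580 = 0.000000190 s.
y(t)/y_∞ = 1 − e^(−t/τ) = 1 − e^(−0.000000165/0.000000190) = 1 − e^(−0.870) = 0.581.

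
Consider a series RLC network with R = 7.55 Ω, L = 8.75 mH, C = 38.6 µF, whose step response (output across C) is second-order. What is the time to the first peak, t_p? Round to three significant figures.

t_p ≈ 0.00189 s

For a series RLC circuit (capacitor voltage as output), ω_n = 1/√(LC) = 1/√(8.75 mH · 38.6 µF) = 1720 rad/s.
ζ = (R/2)·√(C/L) = (7.55/2)·√(38.6 µF/8.75 mH) = 0.251.
ω_d = ω_n√(1−ζ²) = 1670 rad/s. t_p = π/ω_d = 0.00189 s.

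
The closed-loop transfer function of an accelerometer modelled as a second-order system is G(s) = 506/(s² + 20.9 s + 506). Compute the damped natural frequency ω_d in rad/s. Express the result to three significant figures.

ω_d ≈ 19.9 rad/s

ω_n = √506 = 22.5 rad/s; ζ = 20.9/(2·22.5) = 0.465.
ω_d = 22.5·√(1 − 0.465²) = 19.9 rad/s.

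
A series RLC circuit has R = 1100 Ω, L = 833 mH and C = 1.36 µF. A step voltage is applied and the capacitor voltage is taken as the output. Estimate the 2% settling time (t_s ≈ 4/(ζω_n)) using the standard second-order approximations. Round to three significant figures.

For a series RLC circuit (capacitor voltage as output), ω_n = 1/√(LC) = 1/√(833 mH · 1.36 µF) = 940 rad/s.
ζ = (R/2)·√(C/L) = (1100/2)·√(1.36 µF/833 mH) = 0.703.
t_s ≈ 4/(ζω_n) = 0.00606 s.

t_s ≈ 0.00606 s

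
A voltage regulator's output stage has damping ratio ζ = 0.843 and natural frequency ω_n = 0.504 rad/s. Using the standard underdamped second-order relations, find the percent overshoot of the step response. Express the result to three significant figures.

For an underdamped second-order system, %OS = 100·exp(−πζ/√(1−ζ²)).
πζ/√(1−ζ²) = π·0.843/√(1−0.711) = 4.923, so %OS = 100·e^(−4.923) = 0.727%.

%OS ≈ 0.727%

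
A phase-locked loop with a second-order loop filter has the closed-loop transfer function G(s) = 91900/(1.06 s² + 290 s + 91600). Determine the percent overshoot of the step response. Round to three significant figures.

%OS ≈ 19.2%

Dividing through by 1.06: denominator becomes s² + 273.6 s + 86420.
So ω_n = √86420 = 294 rad/s and ζ = 273.6/(2·294) = 0.465.
%OS = 100·exp(−πζ/√(1−ζ²)) = 19.2%.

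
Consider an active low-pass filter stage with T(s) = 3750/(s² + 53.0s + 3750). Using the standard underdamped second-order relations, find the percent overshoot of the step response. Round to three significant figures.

ω_n = √3750 = 61.2 rad/s; ζ = 53.0/(2·61.2) = 0.433.
Overshoot: exp(−π·0.433/√(1−0.433²)) = 0.221, i.e. 22.1%.

%OS ≈ 22.1%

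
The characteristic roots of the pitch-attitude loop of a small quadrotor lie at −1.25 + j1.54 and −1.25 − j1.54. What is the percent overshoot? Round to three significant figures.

%OS ≈ 7.81%

|pole| = ω_n = √(1.25² + 1.54²) = 1.98 rad/s; ζ = cos θ = σ/ω_n = 0.630.
%OS = 100 e^{−πζ/√(1−ζ²)} with ζ = 0.630 gives 7.81%.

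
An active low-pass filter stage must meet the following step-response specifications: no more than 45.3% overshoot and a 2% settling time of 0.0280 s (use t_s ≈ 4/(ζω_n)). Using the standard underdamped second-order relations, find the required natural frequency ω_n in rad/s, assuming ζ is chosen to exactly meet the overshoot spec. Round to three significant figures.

From %OS = 100·exp(−πζ/√(1−ζ²)), invert to get ζ = −ln(OS)/√(π² + ln²(OS)) with OS = 0.453.
−ln 0.453 = 0.7919, so ζ = 0.7919/√(π² + 0.6270) = 0.244.
Then ω_n = 4/(ζ t_s) = 4/(0.244 × 0.0280) = 584 rad/s.

ω_n ≈ 584 rad/s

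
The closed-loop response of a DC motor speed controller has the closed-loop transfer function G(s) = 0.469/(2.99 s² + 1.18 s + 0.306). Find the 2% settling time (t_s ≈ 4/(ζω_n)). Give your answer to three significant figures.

t_s ≈ 20.3 s

Dividing through by 2.99: denominator becomes s² + 0.3946 s + 0.1023.
So ω_n = √0.1023 = 0.320 rad/s and ζ = 0.3946/(2·0.320) = 0.617.
t_s ≈ 4/(ζω_n) = 20.3 s.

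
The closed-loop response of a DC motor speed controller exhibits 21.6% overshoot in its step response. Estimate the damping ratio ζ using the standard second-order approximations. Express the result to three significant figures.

ζ = −ln(OS)/√(π² + (ln OS)²). With OS = 0.216, ln OS = −1.532 and ζ = 1.532/3.495 = 0.438.

ζ ≈ 0.438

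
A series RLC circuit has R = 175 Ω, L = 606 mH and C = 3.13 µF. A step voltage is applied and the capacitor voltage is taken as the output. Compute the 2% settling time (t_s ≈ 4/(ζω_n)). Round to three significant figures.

For a series RLC circuit (capacitor voltage as output), ω_n = 1/√(LC) = 1/√(606 mH · 3.13 µF) = 726 rad/s.
ζ = (R/2)·√(C/L) = (175/2)·√(3.13 µF/606 mH) = 0.199.
t_s ≈ 4/(ζω_n) = 0.0277 s.

t_s ≈ 0.0277 s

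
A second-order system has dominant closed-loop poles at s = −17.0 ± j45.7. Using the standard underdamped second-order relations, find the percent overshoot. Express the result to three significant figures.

|pole| = ω_n = √(17.0² + 45.7²) = 48.8 rad/s; ζ = cos θ = σ/ω_n = 0.349.
Overshoot: exp(−π·0.349/√(1−0.349²)) = 0.311, i.e. 31.1%.

%OS ≈ 31.1%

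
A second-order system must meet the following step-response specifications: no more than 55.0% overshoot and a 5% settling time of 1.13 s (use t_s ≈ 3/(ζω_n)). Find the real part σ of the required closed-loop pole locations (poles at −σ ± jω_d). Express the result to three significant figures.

σ ≈ 2.65

The settling-time spec alone fixes σ = ζω_n = 3/t_s = 3/1.13 = 2.65.
(Overshoot then fixes ζ = 0.187 and hence ω_d = σ·√(1−ζ²)/ζ = 14.0 rad/s.)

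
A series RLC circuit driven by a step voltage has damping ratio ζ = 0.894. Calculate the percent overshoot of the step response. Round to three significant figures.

%OS ≈ 0.190%

For an underdamped second-order system, %OS = 100·exp(−πζ/√(1−ζ²)).
πζ/√(1−ζ²) = π·0.894/√(1−0.799) = 6.268, so %OS = 100·e^(−6.268) = 0.190%.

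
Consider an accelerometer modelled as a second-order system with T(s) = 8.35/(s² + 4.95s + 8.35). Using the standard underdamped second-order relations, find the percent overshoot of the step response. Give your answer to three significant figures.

%OS ≈ 0.544%

Comparing the denominator to s² + 2ζω_n s + ω_n²: ω_n = √8.35 = 2.89 rad/s, and 2ζω_n = 4.95 so ζ = 4.95/(2·2.89) = 0.857.
%OS = 100 e^{−πζ/√(1−ζ²)} with ζ = 0.857 gives 0.544%.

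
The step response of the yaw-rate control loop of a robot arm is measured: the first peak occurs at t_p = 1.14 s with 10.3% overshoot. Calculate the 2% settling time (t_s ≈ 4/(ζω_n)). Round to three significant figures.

t_s ≈ 2.01 s

From the overshoot, ζ = −ln(OS)/√(π²+ln²(OS)) = 0.586.
t_p = π/ω_d ⇒ ω_d = 2.76 rad/s; then ω_n = ω_d/√(1−ζ²) = 3.40 rad/s.
t_s ≈ 4/(ζω_n) = 4/(0.586·3.40) = 2.01 s.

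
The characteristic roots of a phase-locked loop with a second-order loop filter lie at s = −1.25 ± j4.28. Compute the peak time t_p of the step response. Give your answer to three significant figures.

t_p ≈ 0.734 s

t_p = π/ω_d with ω_d = 4.28 (the imaginary part), so t_p = 0.734 s.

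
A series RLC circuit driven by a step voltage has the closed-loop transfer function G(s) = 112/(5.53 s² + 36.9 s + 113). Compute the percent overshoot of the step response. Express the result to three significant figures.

%OS ≈ 3.22%

Dividing through by 5.53: denominator becomes s² + 6.673 s + 20.43.
So ω_n = √20.43 = 4.52 rad/s and ζ = 6.673/(2·4.52) = 0.738.
%OS = 100·exp(−πζ/√(1−ζ²)) = 3.22%.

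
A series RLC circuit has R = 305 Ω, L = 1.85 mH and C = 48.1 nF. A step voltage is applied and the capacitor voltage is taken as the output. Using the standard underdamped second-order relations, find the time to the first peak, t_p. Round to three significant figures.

For a series RLC circuit (capacitor voltage as output), ω_n = 1/√(LC) = 1/√(1.85 mH · 48.1 nF) = 106000 rad/s.
ζ = (R/2)·√(C/L) = (305/2)·√(48.1 nF/1.85 mH) = 0.778.
ω_d = 106000·√(1 − 0.778²) = 66700 rad/s. t_p = π/ω_d = 0.0000471 s.

t_p ≈ 0.0000471 s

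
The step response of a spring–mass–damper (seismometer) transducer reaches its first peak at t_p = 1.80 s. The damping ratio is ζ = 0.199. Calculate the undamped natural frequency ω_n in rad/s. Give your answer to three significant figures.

Peak time t_p = π/ω_d, so ω_d = π/t_p = π/1.80 = 1.75 rad/s.
ω_n = ω_d/√(1−ζ²) = 1.75/√0.960 = 1.78 rad/s.

ω_n ≈ 1.78 rad/s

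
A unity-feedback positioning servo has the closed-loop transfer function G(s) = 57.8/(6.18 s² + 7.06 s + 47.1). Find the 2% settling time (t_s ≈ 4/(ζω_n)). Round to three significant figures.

t_s ≈ 7.00 s

Dividing through by 6.18: denominator becomes s² + 1.142 s + 7.621.
So ω_n = √7.621 = 2.76 rad/s and ζ = 1.142/(2·2.76) = 0.207.
t_s ≈ 4/(ζω_n) = 7.00 s.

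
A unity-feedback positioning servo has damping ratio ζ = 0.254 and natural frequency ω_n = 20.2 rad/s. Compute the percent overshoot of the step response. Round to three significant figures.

For an underdamped second-order system, %OS = 100·exp(−πζ/√(1−ζ²)).
πζ/√(1−ζ²) = π·0.254/√(1−0.0645) = 0.8250, so %OS = 100·e^(−0.8250) = 43.8%.

%OS ≈ 43.8%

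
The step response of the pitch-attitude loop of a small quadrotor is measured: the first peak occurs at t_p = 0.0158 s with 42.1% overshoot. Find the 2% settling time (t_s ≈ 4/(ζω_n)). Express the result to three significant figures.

ζ from %OS: ζ = |ln 0.421|/√(π²+ln²0.421) = 0.265.
t_p = π/ω_d ⇒ ω_d = 199 rad/s; then ω_n = ω_d/√(1−ζ²) = 206 rad/s.
t_s ≈ 4/(ζω_n) = 4/(0.265·206) = 0.0731 s.

t_s ≈ 0.0731 s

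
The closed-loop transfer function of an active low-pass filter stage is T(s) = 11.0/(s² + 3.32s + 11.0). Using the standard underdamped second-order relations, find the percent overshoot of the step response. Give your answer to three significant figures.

%OS ≈ 16.3%

Matching coefficients with s² + 2ζω_n s + ω_n² gives ω_n² = 11.0 ⇒ ω_n = 3.32 rad/s, and ζ = 3.32/(2ω_n) = 0.501.
%OS = 100 e^{−πζ/√(1−ζ²)} with ζ = 0.501 gives 16.3%.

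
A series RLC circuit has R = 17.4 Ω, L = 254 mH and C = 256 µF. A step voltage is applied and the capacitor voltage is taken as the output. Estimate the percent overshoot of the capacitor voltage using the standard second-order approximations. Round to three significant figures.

%OS ≈ 40.5%

For a series RLC circuit (capacitor voltage as output), ω_n = 1/√(LC) = 1/√(254 mH · 256 µF) = 124 rad/s.
ζ = (R/2)·√(C/L) = (17.4/2)·√(256 µF/254 mH) = 0.276.
Overshoot: exp(−π·0.276/√(1−0.276²)) = 0.405, i.e. 40.5%.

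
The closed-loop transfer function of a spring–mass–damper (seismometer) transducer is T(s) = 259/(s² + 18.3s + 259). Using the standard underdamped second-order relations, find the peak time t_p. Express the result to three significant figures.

Comparing the denominator to s² + 2ζω_n s + ω_n²: ω_n = √259 = 16.1 rad/s, and 2ζω_n = 18.3 so ζ = 18.3/(2·16.1) = 0.569.
The damped frequency ω_d = ω_n√(1−ζ²) = 13.2 rad/s. Then t_p = π/ω_d = 0.237 s.

t_p ≈ 0.237 s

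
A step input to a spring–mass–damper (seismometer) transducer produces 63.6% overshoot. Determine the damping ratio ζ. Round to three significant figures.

Inverting the overshoot relation: ζ = |ln 0.636|/√(π² + ln²0.636) = 0.143.

ζ ≈ 0.143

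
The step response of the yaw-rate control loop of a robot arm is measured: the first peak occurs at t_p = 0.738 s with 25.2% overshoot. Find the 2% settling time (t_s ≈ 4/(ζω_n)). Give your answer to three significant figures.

t_s ≈ 2.14 s

From the overshoot, ζ = −ln(OS)/√(π²+ln²(OS)) = 0.402.
From t_p = π/ω_d, ω_d = π/0.738 = 4.26 rad/s, so ω_n = ω_d/√(1−ζ²) = 4.65 rad/s.
t_s ≈ 4/(ζω_n) = 4/(0.402·4.65) = 2.14 s.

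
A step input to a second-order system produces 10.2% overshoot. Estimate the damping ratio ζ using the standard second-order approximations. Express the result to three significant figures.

ζ ≈ 0.588

From %OS = 100·exp(−πζ/√(1−ζ²)), invert to get ζ = −ln(OS)/√(π² + ln²(OS)) with OS = 0.102.
−ln 0.102 = 2.283, so ζ = 2.283/√(π² + 5.211) = 0.588.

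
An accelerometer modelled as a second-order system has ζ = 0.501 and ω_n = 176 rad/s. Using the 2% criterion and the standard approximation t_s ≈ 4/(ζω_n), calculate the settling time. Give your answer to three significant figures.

t_s ≈ 4/(ζω_n) = 4/(0.501 × 176) = 0.0454 s.

t_s ≈ 0.0454 s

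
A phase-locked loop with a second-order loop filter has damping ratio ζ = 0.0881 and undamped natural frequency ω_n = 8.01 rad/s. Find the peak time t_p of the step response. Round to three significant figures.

The damped frequency is ω_d = ω_n√(1−ζ²) = 8.01·√(1−0.00776) = 7.98 rad/s.
Peak time t_p = π/ω_d = π/7.98 = 0.394 s.

t_p ≈ 0.394 s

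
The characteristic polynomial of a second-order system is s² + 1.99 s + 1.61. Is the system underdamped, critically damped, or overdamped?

underdamped

a² − 4b = 1.99² − 4·1.61 < 0 (complex roots); the system is underdamped.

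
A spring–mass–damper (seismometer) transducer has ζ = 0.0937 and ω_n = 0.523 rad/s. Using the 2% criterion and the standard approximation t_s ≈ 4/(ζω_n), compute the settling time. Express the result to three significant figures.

t_s ≈ 81.6 s

t_s ≈ 4/(ζω_n) = 4/(0.0937 × 0.523) = 81.6 s.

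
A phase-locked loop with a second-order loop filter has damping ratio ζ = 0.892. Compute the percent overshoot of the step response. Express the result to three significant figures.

For an underdamped second-order system, %OS = 100·exp(−πζ/√(1−ζ²)).
πζ/√(1−ζ²) = π·0.892/√(1−0.796) = 6.199, so %OS = 100·e^(−6.199) = 0.203%.

%OS ≈ 0.203%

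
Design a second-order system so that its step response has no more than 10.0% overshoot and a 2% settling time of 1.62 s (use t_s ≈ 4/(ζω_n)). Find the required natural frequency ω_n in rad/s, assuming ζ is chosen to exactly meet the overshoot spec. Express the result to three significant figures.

ω_n ≈ 4.18 rad/s

From %OS = 100·exp(−πζ/√(1−ζ²)), invert to get ζ = −ln(OS)/√(π² + ln²(OS)) with OS = 0.100.
−ln 0.100 = 2.303, so ζ = 2.303/√(π² + 5.302) = 0.591.
Then ω_n = 4/(ζ t_s) = 4/(0.591 × 1.62) = 4.18 rad/s.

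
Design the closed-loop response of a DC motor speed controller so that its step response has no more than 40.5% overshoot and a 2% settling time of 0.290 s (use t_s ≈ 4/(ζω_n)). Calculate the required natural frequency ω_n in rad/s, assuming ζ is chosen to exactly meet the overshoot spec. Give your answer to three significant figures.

ζ = −ln(OS)/√(π² + (ln OS)²). With OS = 0.405, ln OS = −0.9039 and ζ = 0.9039/3.269 = 0.276.
From t_s ≈ 4/(ζω_n): ω_n = 4/(ζ·t_s) = 4/(0.276·0.290) = 49.9 rad/s.

ω_n ≈ 49.9 rad/s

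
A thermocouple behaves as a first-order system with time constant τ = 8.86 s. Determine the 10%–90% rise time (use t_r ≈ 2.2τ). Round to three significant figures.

t_r ≈ 19.5 s

t_r ≈ 2.2τ = 19.5 s.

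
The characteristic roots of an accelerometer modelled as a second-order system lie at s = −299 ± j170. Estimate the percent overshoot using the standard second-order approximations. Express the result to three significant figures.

%OS ≈ 0.398%

The poles are at −σ ± jω_d with σ = 299 and ω_d = 170, so ω_n = √(σ²+ω_d²) = 344 rad/s and ζ = σ/ω_n = 0.869.
%OS = 100 e^{−πζ/√(1−ζ²)} with ζ = 0.869 gives 0.398%.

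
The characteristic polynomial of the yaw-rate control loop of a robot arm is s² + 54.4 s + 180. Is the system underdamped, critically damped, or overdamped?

overdamped

a² − 4b = 2200 > 0 (two distinct real roots); the system is overdamped.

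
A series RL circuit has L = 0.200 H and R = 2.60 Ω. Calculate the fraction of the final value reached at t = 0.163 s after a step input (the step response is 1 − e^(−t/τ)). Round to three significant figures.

y/y_∞ ≈ 0.880

τ = L/R = 0.200/2.60 = 0.0769 s.
y(t)/y_∞ = 1 − e^(−t/τ) = 1 − e^(−0.163/0.0769) = 1 − e^(−2.12) = 0.880.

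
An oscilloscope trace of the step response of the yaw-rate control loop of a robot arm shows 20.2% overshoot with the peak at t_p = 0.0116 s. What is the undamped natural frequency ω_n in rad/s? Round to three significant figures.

ζ from %OS: ζ = |ln 0.202|/√(π²+ln²0.202) = 0.454.
From t_p = π/ω_d, ω_d = π/0.0116 = 271 rad/s, so ω_n = ω_d/√(1−ζ²) = 304 rad/s.

ω_n ≈ 304 rad/s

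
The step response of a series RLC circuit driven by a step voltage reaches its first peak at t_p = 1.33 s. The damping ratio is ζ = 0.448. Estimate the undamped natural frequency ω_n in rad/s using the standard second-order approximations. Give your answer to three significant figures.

Peak time t_p = π/ω_d, so ω_d = π/t_p = π/1.33 = 2.36 rad/s.
ω_n = ω_d/√(1−ζ²) = 2.36/√0.799 = 2.64 rad/s.

ω_n ≈ 2.64 rad/s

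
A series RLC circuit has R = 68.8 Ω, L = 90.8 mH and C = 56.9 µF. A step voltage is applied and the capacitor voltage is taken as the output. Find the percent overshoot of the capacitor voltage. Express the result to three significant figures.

%OS ≈ 0.489%

For a series RLC circuit (capacitor voltage as output), ω_n = 1/√(LC) = 1/√(90.8 mH · 56.9 µF) = 440 rad/s.
ζ = (R/2)·√(C/L) = (68.8/2)·√(56.9 µF/90.8 mH) = 0.861.
%OS = 100·exp(−πζ/√(1−ζ²)) = 0.489%.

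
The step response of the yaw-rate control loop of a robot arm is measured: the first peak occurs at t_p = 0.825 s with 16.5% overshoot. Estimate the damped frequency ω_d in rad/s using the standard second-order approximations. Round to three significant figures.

t_p = π/ω_d, so ω_d = π/0.825 = 3.81 rad/s.

ω_d ≈ 3.81 rad/s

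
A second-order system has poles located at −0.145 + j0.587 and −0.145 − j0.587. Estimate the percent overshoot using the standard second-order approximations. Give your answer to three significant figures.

%OS ≈ 46.0%

With σ = 0.145, ω_d = 0.587: ω_n = √(σ²+ω_d²) = 0.605 rad/s, ζ = σ/ω_n = 0.240.
%OS = 100·exp(−πζ/√(1−ζ²)) = 46.0%.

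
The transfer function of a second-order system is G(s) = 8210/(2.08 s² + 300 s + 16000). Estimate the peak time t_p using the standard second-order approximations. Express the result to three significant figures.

t_p ≈ 0.0629 s

Dividing through by 2.08: denominator becomes s² + 144.2 s + 7692.
So ω_n = √7692 = 87.7 rad/s and ζ = 144.2/(2·87.7) = 0.822.
ω_d = 87.7·√(1 − 0.822²) = 49.9 rad/s. t_p = π/ω_d = 0.0629 s.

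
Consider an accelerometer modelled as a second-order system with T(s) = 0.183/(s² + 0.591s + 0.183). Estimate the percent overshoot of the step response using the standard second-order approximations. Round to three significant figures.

Comparing the denominator to s² + 2ζω_n s + ω_n²: ω_n = √0.183 = 0.428 rad/s, and 2ζω_n = 0.591 so ζ = 0.591/(2·0.428) = 0.691.
%OS = 100 e^{−πζ/√(1−ζ²)} with ζ = 0.691 gives 4.97%.

%OS ≈ 4.97%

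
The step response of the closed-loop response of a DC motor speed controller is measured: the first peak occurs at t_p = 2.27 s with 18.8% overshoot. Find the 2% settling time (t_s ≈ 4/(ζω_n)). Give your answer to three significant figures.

The overshoot fixes ζ = −ln(OS)/√(π²+ln²(OS)) = 0.470.
From t_p = π/ω_d, ω_d = π/2.27 = 1.38 rad/s, so ω_n = ω_d/√(1−ζ²) = 1.57 rad/s.
t_s ≈ 4/(ζω_n) = 4/(0.470·1.57) = 5.43 s.

t_s ≈ 5.43 s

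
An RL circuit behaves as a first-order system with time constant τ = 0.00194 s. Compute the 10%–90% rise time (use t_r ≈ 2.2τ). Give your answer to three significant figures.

t_r ≈ 2.2τ = 0.00427 s.

t_r ≈ 0.00427 s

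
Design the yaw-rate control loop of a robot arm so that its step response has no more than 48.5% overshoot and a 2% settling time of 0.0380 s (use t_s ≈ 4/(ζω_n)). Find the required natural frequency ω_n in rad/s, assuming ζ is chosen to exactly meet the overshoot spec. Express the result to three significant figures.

Inverting the overshoot relation: ζ = |ln 0.485|/√(π² + ln²0.485) = 0.224.
Then ω_n = 4/(ζ t_s) = 4/(0.224 × 0.0380) = 469 rad/s.

ω_n ≈ 469 rad/s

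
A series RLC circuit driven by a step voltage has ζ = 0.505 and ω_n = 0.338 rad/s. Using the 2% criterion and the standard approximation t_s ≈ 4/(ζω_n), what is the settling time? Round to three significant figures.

t_s ≈ 4/(ζω_n) = 4/(0.505 × 0.338) = 23.4 s.

t_s ≈ 23.4 s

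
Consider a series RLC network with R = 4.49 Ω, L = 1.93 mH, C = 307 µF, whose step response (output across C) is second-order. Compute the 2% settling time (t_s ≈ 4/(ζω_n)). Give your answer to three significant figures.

t_s ≈ 0.00344 s

For a series RLC circuit (capacitor voltage as output), ω_n = 1/√(LC) = 1/√(1.93 mH · 307 µF) = 1300 rad/s.
ζ = (R/2)·√(C/L) = (4.49/2)·√(307 µF/1.93 mH) = 0.895.
t_s ≈ 4/(ζω_n) = 0.00344 s.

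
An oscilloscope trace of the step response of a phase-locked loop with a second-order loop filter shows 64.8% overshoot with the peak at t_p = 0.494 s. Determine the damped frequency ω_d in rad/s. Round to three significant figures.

t_p = π/ω_d, so ω_d = π/0.494 = 6.36 rad/s.

ω_d ≈ 6.36 rad/s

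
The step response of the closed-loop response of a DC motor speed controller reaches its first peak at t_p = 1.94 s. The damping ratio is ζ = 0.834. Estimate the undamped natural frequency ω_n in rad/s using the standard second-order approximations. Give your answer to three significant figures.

Peak time t_p = π/ω_d, so ω_d = π/t_p = π/1.94 = 1.62 rad/s.
ω_n = ω_d/√(1−ζ²) = 1.62/√0.304 = 2.93 rad/s.

ω_n ≈ 2.93 rad/s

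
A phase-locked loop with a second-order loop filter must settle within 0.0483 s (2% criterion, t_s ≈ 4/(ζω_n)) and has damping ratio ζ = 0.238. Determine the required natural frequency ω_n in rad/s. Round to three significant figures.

ω_n ≈ 348 rad/s

Rearranging t_s ≈ 4/(ζω_n) gives ω_n = 4/(ζ·t_s) = 4/(0.238 × 0.0483) = 348 rad/s.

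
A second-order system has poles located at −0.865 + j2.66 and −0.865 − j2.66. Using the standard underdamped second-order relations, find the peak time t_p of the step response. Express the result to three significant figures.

t_p = π/ω_d with ω_d = 2.66 (the imaginary part), so t_p = 1.18 s.

t_p ≈ 1.18 s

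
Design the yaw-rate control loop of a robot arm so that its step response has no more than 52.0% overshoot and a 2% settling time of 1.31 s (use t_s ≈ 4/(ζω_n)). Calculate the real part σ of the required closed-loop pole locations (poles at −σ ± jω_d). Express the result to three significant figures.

σ ≈ 3.05

The settling-time spec alone fixes σ = ζω_n = 4/t_s = 4/1.31 = 3.05.
(Overshoot then fixes ζ = 0.204 and hence ω_d = σ·√(1−ζ²)/ζ = 14.7 rad/s.)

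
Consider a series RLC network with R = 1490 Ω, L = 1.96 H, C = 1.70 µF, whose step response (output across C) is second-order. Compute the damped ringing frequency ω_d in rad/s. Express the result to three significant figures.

For a series RLC circuit (capacitor voltage as output), ω_n = 1/√(LC) = 1/√(1.96 H · 1.70 µF) = 548 rad/s.
ζ = (R/2)·√(C/L) = (1490/2)·√(1.70 µF/1.96 H) = 0.694.
The damped frequency ω_d = ω_n√(1−ζ²) = 395 rad/s.

ω_d ≈ 395 rad/s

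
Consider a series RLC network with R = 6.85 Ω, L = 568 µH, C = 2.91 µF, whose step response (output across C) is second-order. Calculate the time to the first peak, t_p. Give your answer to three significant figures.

For a series RLC circuit (capacitor voltage as output), ω_n = 1/√(LC) = 1/√(568 µH · 2.91 µF) = 24600 rad/s.
ζ = (R/2)·√(C/L) = (6.85/2)·√(2.91 µF/568 µH) = 0.245.
ω_d = 24600·√(1 − 0.245²) = 23800 rad/s. t_p = π/ω_d = 0.000132 s.

t_p ≈ 0.000132 s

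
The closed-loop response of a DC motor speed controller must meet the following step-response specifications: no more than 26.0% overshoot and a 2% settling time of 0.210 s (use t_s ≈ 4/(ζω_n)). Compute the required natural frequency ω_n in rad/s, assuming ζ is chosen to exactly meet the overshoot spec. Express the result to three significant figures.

ω_n ≈ 48.3 rad/s

ζ = −ln(OS)/√(π² + (ln OS)²). With OS = 0.260, ln OS = −1.347 and ζ = 1.347/3.418 = 0.394.
Then ω_n = 4/(ζ t_s) = 4/(0.394 × 0.210) = 48.3 rad/s.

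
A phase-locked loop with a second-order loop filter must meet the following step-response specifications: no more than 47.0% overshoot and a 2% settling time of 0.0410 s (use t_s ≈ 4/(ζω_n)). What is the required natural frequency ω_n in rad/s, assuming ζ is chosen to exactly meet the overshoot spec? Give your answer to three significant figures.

From %OS = 100·exp(−πζ/√(1−ζ²)), invert to get ζ = −ln(OS)/√(π² + ln²(OS)) with OS = 0.470.
−ln 0.470 = 0.7550, so ζ = 0.7550/√(π² + 0.5701) = 0.234.
From t_s ≈ 4/(ζω_n): ω_n = 4/(ζ·t_s) = 4/(0.234·0.0410) = 418 rad/s.

ω_n ≈ 418 rad/s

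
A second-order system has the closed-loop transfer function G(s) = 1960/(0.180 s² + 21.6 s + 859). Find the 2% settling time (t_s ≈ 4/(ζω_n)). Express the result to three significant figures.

Dividing through by 0.180: denominator becomes s² + 120.0 s + 4772.
So ω_n = √4772 = 69.1 rad/s and ζ = 120.0/(2·69.1) = 0.869.
t_s ≈ 4/(ζω_n) = 0.0667 s.

t_s ≈ 0.0667 s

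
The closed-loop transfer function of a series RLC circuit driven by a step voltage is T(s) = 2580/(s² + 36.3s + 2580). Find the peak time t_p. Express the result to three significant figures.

t_p ≈ 0.0662 s

ω_n = √2580 = 50.8 rad/s; ζ = 36.3/(2·50.8) = 0.357.
ω_d = ω_n√(1−ζ²) = 47.4 rad/s. Then t_p = π/ω_d = 0.0662 s.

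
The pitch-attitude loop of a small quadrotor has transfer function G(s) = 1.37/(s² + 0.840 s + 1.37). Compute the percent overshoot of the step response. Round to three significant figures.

Matching coefficients with s² + 2ζω_n s + ω_n² gives ω_n² = 1.37 ⇒ ω_n = 1.17 rad/s, and ζ = 0.840/(2ω_n) = 0.359.
Overshoot: exp(−π·0.359/√(1−0.359²)) = 0.299, i.e. 29.9%.

%OS ≈ 29.9%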